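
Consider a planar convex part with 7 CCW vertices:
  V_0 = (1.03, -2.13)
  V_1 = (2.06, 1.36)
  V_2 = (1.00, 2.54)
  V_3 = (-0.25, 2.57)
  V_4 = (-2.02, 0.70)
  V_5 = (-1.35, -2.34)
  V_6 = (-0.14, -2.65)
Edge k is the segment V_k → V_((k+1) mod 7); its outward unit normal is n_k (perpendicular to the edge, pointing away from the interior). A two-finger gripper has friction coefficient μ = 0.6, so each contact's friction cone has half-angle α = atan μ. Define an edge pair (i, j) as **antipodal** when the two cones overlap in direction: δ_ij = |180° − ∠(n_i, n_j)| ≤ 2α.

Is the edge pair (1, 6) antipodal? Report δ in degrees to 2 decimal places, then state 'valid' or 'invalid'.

δ = 72.03°, invalid

α = atan 0.6 = 30.96°;  2α = 61.93°
edge 1: e_1 = (-1.06, +1.18);  n_1 = (+0.7439, +0.6683)
edge 6: e_6 = (+1.17, +0.52);  n_6 = (+0.4061, -0.9138)
∠(n_1, n_6) = 107.97°
δ = |180° − 107.97°| = 72.03°
72.03° > 2α = 61.93°  →  invalid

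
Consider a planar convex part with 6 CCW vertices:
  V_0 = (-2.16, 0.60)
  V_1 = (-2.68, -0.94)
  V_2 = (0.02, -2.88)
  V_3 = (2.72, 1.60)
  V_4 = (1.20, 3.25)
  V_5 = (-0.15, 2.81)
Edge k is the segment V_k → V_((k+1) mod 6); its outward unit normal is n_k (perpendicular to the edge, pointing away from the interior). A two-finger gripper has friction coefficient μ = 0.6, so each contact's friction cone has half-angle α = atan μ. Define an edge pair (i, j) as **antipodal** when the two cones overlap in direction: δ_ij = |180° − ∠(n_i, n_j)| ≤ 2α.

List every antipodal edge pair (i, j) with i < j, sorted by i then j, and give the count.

count = 6; pairs: (0,2), (0,3), (1,3), (1,4), (2,4), (2,5)

α = atan 0.6 = 30.96°;  2α = 61.93°
n_0 = (-0.9474, +0.3199)
n_1 = (-0.5835, -0.8121)
n_2 = (+0.8565, -0.5162)
n_3 = (+0.7355, +0.6775)
n_4 = (-0.3099, +0.9508)
n_5 = (-0.7398, +0.6728)
  (0,1): δ = 107.04°  ·
  (0,2): δ = 12.42°  ✓
  (0,3): δ = 61.31°  ✓
  (0,4): δ = 126.71°  ·
  (0,5): δ = 156.37°  ·
  (1,2): δ = 85.38°  ·
  (1,3): δ = 11.65°  ✓
  (1,4): δ = 53.75°  ✓
  (1,5): δ = 83.41°  ·
  (2,3): δ = 106.27°  ·
  (2,4): δ = 40.87°  ✓
  (2,5): δ = 11.21°  ✓
  (3,4): δ = 114.60°  ·
  (3,5): δ = 84.94°  ·
  (4,5): δ = 150.34°  ·
antipodal pairs: 6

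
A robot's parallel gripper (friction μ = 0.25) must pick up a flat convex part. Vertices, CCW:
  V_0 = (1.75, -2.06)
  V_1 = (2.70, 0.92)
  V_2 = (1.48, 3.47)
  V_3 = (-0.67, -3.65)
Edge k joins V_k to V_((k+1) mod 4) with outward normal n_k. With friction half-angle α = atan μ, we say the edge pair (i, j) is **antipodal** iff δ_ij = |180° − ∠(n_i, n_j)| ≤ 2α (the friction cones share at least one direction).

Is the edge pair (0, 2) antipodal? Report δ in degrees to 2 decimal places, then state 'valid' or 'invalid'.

α = atan 0.25 = 14.04°;  2α = 28.07°
edge 0: e_0 = (+0.95, +2.98);  n_0 = (+0.9528, -0.3037)
edge 2: e_2 = (-2.15, -7.12);  n_2 = (-0.9573, +0.2891)
∠(n_0, n_2) = 179.12°
δ = |180° − 179.12°| = 0.88°
0.88° ≤ 2α = 28.07°  →  valid

δ = 0.88°, valid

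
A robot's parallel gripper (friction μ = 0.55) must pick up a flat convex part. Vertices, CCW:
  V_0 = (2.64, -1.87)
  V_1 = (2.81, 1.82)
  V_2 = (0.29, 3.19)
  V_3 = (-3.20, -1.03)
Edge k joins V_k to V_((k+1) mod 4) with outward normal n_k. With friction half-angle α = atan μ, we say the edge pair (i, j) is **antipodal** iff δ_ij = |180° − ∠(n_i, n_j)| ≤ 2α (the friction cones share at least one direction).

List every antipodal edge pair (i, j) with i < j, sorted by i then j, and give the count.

count = 2; pairs: (0,2), (1,3)

α = atan 0.55 = 28.81°;  2α = 57.62°
n_0 = (+0.9989, -0.0460)
n_1 = (+0.4776, +0.8786)
n_2 = (-0.7706, +0.6373)
n_3 = (-0.1424, -0.9898)
  (0,1): δ = 115.89°  ·
  (0,2): δ = 36.95°  ✓
  (0,3): δ = 84.45°  ·
  (1,2): δ = 101.06°  ·
  (1,3): δ = 20.35°  ✓
  (2,3): δ = 58.59°  ·
antipodal pairs: 2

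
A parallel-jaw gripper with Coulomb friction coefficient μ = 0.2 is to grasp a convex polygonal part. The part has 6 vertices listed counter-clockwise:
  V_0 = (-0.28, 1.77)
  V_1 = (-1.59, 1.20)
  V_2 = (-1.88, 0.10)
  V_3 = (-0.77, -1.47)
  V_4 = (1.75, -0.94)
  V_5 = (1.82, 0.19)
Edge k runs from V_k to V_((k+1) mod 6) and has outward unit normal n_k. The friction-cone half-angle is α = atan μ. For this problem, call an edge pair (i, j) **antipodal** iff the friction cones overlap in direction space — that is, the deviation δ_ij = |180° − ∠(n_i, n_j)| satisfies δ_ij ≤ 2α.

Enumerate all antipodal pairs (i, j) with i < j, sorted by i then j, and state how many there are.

count = 3; pairs: (0,3), (1,4), (2,5)

α = atan 0.2 = 11.31°;  2α = 22.62°
n_0 = (-0.3990, +0.9170)
n_1 = (-0.9670, +0.2549)
n_2 = (-0.8165, -0.5773)
n_3 = (+0.2058, -0.9786)
n_4 = (+0.9981, -0.0618)
n_5 = (+0.6012, +0.7991)
  (0,1): δ = 128.28°  ·
  (0,2): δ = 78.25°  ·
  (0,3): δ = 11.64°  ✓
  (0,4): δ = 62.94°  ·
  (0,5): δ = 119.53°  ·
  (1,2): δ = 129.97°  ·
  (1,3): δ = 63.35°  ·
  (1,4): δ = 11.22°  ✓
  (1,5): δ = 67.81°  ·
  (2,3): δ = 113.38°  ·
  (2,4): δ = 38.81°  ·
  (2,5): δ = 17.78°  ✓
  (3,4): δ = 105.42°  ·
  (3,5): δ = 48.83°  ·
  (4,5): δ = 123.41°  ·
antipodal pairs: 3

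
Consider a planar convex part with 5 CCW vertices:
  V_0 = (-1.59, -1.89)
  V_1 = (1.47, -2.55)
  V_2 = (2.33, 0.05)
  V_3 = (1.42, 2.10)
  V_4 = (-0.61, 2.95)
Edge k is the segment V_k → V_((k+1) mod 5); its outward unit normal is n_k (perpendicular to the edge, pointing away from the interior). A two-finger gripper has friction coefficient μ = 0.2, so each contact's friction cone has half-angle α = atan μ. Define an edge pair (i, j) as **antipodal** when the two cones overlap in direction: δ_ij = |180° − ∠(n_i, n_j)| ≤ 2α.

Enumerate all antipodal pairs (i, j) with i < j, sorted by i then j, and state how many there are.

α = atan 0.2 = 11.31°;  2α = 22.62°
n_0 = (-0.2108, -0.9775)
n_1 = (+0.9494, -0.3140)
n_2 = (+0.9140, +0.4057)
n_3 = (+0.3862, +0.9224)
n_4 = (-0.9801, +0.1985)
  (0,1): δ = 96.13°  ·
  (0,2): δ = 53.89°  ·
  (0,3): δ = 10.55°  ✓
  (0,4): δ = 90.72°  ·
  (1,2): δ = 137.76°  ·
  (1,3): δ = 94.42°  ·
  (1,4): δ = 6.86°  ✓
  (2,3): δ = 136.66°  ·
  (2,4): δ = 35.38°  ·
  (3,4): δ = 78.73°  ·
antipodal pairs: 2

count = 2; pairs: (0,3), (1,4)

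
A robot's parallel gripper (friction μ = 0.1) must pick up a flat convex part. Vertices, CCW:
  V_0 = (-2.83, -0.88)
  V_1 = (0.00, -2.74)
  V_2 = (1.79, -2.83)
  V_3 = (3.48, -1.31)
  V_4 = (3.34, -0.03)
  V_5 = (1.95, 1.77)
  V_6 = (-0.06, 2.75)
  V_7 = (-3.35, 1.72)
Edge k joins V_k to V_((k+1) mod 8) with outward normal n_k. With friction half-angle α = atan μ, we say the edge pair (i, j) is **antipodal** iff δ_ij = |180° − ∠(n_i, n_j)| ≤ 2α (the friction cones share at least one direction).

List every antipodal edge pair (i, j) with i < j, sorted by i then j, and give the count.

α = atan 0.1 = 5.71°;  2α = 11.42°
n_0 = (-0.5492, -0.8357)
n_1 = (-0.0502, -0.9987)
n_2 = (+0.6687, -0.7435)
n_3 = (+0.9941, +0.1087)
n_4 = (+0.7915, +0.6112)
n_5 = (+0.4382, +0.8989)
n_6 = (-0.2988, +0.9543)
n_7 = (-0.9806, -0.1961)
  (0,1): δ = 149.56°  ·
  (0,2): δ = 104.72°  ·
  (0,3): δ = 50.44°  ·
  (0,4): δ = 19.01°  ·
  (0,5): δ = 7.32°  ✓
  (0,6): δ = 50.70°  ·
  (0,7): δ = 134.62°  ·
  (1,2): δ = 135.15°  ·
  (1,3): δ = 80.88°  ·
  (1,4): δ = 49.45°  ·
  (1,5): δ = 23.11°  ·
  (1,6): δ = 20.26°  ·
  (1,7): δ = 104.19°  ·
  (2,3): δ = 125.73°  ·
  (2,4): δ = 94.29°  ·
  (2,5): δ = 67.96°  ·
  (2,6): δ = 24.58°  ·
  (2,7): δ = 59.34°  ·
  (3,4): δ = 148.57°  ·
  (3,5): δ = 122.23°  ·
  (3,6): δ = 78.86°  ·
  (3,7): δ = 5.07°  ✓
  (4,5): δ = 153.67°  ·
  (4,6): δ = 110.29°  ·
  (4,7): δ = 26.37°  ·
  (5,6): δ = 136.62°  ·
  (5,7): δ = 52.70°  ·
  (6,7): δ = 96.07°  ·
antipodal pairs: 2

count = 2; pairs: (0,5), (3,7)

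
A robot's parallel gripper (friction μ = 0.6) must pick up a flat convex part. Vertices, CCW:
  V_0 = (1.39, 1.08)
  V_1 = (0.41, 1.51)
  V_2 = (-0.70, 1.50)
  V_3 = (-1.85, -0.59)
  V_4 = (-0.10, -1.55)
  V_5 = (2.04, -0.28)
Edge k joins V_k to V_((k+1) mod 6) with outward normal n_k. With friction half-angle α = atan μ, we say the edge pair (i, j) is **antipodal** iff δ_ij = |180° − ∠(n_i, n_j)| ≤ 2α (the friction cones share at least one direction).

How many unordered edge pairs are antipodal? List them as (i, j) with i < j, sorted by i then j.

count = 7; pairs: (0,3), (0,4), (1,3), (1,4), (2,4), (2,5), (3,5)

α = atan 0.6 = 30.96°;  2α = 61.93°
n_0 = (+0.4018, +0.9157)
n_1 = (-0.0090, +1.0000)
n_2 = (-0.8761, +0.4821)
n_3 = (-0.4810, -0.8767)
n_4 = (+0.5104, -0.8600)
n_5 = (+0.9022, +0.4312)
  (0,1): δ = 155.79°  ·
  (0,2): δ = 95.13°  ·
  (0,3): δ = 5.06°  ✓
  (0,4): δ = 54.38°  ✓
  (0,5): δ = 139.24°  ·
  (1,2): δ = 119.34°  ·
  (1,3): δ = 29.26°  ✓
  (1,4): δ = 30.17°  ✓
  (1,5): δ = 115.03°  ·
  (2,3): δ = 89.93°  ·
  (2,4): δ = 30.49°  ✓
  (2,5): δ = 54.37°  ✓
  (3,4): δ = 120.56°  ·
  (3,5): δ = 35.71°  ✓
  (4,5): δ = 95.14°  ·
antipodal pairs: 7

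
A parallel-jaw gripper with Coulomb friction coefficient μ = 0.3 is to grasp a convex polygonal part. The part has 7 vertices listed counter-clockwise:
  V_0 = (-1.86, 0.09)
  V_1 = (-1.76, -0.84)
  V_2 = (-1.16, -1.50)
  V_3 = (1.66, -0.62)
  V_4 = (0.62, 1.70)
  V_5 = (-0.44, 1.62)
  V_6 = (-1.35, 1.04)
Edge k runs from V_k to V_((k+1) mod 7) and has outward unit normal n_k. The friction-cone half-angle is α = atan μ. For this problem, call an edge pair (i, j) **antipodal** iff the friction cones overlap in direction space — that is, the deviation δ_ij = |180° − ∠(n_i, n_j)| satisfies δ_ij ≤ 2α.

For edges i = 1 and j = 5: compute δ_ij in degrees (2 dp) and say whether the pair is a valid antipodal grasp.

α = atan 0.3 = 16.70°;  2α = 33.40°
edge 1: e_1 = (+0.60, -0.66);  n_1 = (-0.7399, -0.6727)
edge 5: e_5 = (-0.91, -0.58);  n_5 = (-0.5375, +0.8433)
∠(n_1, n_5) = 99.76°
δ = |180° − 99.76°| = 80.24°
80.24° > 2α = 33.40°  →  invalid

δ = 80.24°, invalid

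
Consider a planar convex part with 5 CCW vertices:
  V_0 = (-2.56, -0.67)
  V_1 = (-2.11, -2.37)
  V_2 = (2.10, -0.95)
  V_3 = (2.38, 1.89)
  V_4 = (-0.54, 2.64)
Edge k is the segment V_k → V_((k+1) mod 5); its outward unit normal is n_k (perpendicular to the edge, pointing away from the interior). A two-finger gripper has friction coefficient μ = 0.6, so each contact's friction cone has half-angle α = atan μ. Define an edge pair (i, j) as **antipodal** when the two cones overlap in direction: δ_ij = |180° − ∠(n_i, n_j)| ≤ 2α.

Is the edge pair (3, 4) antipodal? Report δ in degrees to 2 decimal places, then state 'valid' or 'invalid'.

α = atan 0.6 = 30.96°;  2α = 61.93°
edge 3: e_3 = (-2.92, +0.75);  n_3 = (+0.2488, +0.9686)
edge 4: e_4 = (-2.02, -3.31);  n_4 = (-0.8536, +0.5209)
∠(n_3, n_4) = 73.01°
δ = |180° − 73.01°| = 106.99°
106.99° > 2α = 61.93°  →  invalid

δ = 106.99°, invalid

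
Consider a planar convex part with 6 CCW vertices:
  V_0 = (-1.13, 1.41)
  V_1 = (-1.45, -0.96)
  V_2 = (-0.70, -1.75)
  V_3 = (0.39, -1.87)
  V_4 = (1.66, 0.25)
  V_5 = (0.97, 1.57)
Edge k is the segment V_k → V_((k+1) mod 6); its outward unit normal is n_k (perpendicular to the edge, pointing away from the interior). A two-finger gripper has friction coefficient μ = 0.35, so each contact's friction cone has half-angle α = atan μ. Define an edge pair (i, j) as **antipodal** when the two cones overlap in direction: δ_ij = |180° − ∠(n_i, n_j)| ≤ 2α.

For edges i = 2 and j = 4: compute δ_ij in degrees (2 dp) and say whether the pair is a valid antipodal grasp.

δ = 56.12°, invalid

α = atan 0.35 = 19.29°;  2α = 38.58°
edge 2: e_2 = (+1.09, -0.12);  n_2 = (-0.1094, -0.9940)
edge 4: e_4 = (-0.69, +1.32);  n_4 = (+0.8862, +0.4633)
∠(n_2, n_4) = 123.88°
δ = |180° − 123.88°| = 56.12°
56.12° > 2α = 38.58°  →  invalid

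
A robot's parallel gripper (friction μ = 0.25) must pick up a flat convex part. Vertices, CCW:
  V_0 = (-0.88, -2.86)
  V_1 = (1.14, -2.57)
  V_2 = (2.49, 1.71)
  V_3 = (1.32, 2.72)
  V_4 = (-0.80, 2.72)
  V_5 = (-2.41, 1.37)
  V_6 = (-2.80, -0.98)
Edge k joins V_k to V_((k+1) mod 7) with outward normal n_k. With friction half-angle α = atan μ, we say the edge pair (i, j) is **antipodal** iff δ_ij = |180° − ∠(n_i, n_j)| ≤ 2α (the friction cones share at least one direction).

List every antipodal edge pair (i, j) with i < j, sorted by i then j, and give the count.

α = atan 0.25 = 14.04°;  2α = 28.07°
n_0 = (+0.1421, -0.9899)
n_1 = (+0.9537, -0.3008)
n_2 = (+0.6535, +0.7570)
n_3 = (+0.0000, +1.0000)
n_4 = (-0.6425, +0.7663)
n_5 = (-0.9865, +0.1637)
n_6 = (-0.6996, -0.7145)
  (0,1): δ = 115.68°  ·
  (0,2): δ = 48.97°  ·
  (0,3): δ = 8.17°  ✓
  (0,4): δ = 31.81°  ·
  (0,5): δ = 72.41°  ·
  (0,6): δ = 127.43°  ·
  (1,2): δ = 113.30°  ·
  (1,3): δ = 72.49°  ·
  (1,4): δ = 32.51°  ·
  (1,5): δ = 8.08°  ✓
  (1,6): δ = 63.11°  ·
  (2,3): δ = 139.20°  ·
  (2,4): δ = 99.22°  ·
  (2,5): δ = 58.62°  ·
  (2,6): δ = 3.59°  ✓
  (3,4): δ = 140.02°  ·
  (3,5): δ = 99.42°  ·
  (3,6): δ = 44.40°  ·
  (4,5): δ = 139.40°  ·
  (4,6): δ = 84.38°  ·
  (5,6): δ = 124.97°  ·
antipodal pairs: 3

count = 3; pairs: (0,3), (1,5), (2,6)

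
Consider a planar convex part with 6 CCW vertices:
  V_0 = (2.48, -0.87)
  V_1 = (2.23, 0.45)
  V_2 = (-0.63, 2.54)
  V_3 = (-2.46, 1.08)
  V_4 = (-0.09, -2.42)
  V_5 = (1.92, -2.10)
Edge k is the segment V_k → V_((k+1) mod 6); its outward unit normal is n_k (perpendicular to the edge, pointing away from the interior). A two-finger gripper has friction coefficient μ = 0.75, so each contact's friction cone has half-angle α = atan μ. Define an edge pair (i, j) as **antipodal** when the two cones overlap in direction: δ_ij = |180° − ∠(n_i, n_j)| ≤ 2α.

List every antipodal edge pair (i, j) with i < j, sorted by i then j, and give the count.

count = 7; pairs: (0,2), (0,3), (1,3), (1,4), (2,4), (2,5), (3,5)

α = atan 0.75 = 36.87°;  2α = 73.74°
n_0 = (+0.9825, +0.1861)
n_1 = (+0.5900, +0.8074)
n_2 = (-0.6237, +0.7817)
n_3 = (-0.8280, -0.5607)
n_4 = (+0.1572, -0.9876)
n_5 = (+0.9101, -0.4144)
  (0,1): δ = 136.88°  ·
  (0,2): δ = 62.14°  ✓
  (0,3): δ = 23.38°  ✓
  (0,4): δ = 88.32°  ·
  (0,5): δ = 144.80°  ·
  (1,2): δ = 105.26°  ·
  (1,3): δ = 19.74°  ✓
  (1,4): δ = 45.20°  ✓
  (1,5): δ = 101.68°  ·
  (2,3): δ = 94.48°  ·
  (2,4): δ = 29.54°  ✓
  (2,5): δ = 26.94°  ✓
  (3,4): δ = 115.06°  ·
  (3,5): δ = 58.58°  ✓
  (4,5): δ = 123.52°  ·
antipodal pairs: 7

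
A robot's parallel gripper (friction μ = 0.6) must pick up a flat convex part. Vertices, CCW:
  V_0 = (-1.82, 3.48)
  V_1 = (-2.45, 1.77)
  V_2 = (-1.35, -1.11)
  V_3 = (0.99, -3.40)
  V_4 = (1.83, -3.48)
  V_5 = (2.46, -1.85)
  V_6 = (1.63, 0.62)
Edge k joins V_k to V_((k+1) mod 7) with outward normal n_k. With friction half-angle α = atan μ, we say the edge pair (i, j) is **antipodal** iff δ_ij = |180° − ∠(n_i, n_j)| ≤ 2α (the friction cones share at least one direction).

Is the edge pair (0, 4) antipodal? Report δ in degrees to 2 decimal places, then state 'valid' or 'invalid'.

δ = 0.91°, valid

α = atan 0.6 = 30.96°;  2α = 61.93°
edge 0: e_0 = (-0.63, -1.71);  n_0 = (-0.9383, +0.3457)
edge 4: e_4 = (+0.63, +1.63);  n_4 = (+0.9328, -0.3605)
∠(n_0, n_4) = 179.09°
δ = |180° − 179.09°| = 0.91°
0.91° ≤ 2α = 61.93°  →  valid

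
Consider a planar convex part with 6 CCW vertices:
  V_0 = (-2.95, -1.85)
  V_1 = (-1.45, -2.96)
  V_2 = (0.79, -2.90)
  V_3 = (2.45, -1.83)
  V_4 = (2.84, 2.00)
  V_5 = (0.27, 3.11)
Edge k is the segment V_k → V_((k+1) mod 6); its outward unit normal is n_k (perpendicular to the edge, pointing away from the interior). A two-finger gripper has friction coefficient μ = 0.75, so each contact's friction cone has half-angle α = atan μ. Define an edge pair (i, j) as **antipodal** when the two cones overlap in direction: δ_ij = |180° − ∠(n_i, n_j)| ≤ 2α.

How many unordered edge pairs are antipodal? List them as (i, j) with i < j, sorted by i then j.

count = 7; pairs: (0,3), (0,4), (1,4), (1,5), (2,4), (2,5), (3,5)

α = atan 0.75 = 36.87°;  2α = 73.74°
n_0 = (-0.5948, -0.8038)
n_1 = (+0.0268, -0.9996)
n_2 = (+0.5418, -0.8405)
n_3 = (+0.9949, -0.1013)
n_4 = (+0.3965, +0.9180)
n_5 = (-0.8388, +0.5445)
  (0,1): δ = 141.96°  ·
  (0,2): δ = 110.69°  ·
  (0,3): δ = 59.31°  ✓
  (0,4): δ = 13.14°  ✓
  (0,5): δ = 93.51°  ·
  (1,2): δ = 148.73°  ·
  (1,3): δ = 97.35°  ·
  (1,4): δ = 24.89°  ✓
  (1,5): δ = 55.47°  ✓
  (2,3): δ = 128.62°  ·
  (2,4): δ = 56.16°  ✓
  (2,5): δ = 24.20°  ✓
  (3,4): δ = 107.55°  ·
  (3,5): δ = 27.18°  ✓
  (4,5): δ = 99.63°  ·
antipodal pairs: 7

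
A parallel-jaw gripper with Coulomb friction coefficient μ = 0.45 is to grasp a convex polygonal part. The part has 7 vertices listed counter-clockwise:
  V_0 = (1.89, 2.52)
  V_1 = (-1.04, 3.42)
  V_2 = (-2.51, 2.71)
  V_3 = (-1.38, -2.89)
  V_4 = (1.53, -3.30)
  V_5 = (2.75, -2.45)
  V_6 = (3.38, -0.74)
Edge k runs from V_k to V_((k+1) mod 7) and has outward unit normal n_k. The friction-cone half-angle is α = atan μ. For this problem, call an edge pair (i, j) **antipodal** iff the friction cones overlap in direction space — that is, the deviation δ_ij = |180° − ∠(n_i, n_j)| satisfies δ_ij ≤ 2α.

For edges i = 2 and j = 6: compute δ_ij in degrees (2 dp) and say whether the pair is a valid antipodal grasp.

δ = 13.15°, valid

α = atan 0.45 = 24.23°;  2α = 48.46°
edge 2: e_2 = (+1.13, -5.60);  n_2 = (-0.9802, -0.1978)
edge 6: e_6 = (-1.49, +3.26);  n_6 = (+0.9095, +0.4157)
∠(n_2, n_6) = 166.85°
δ = |180° − 166.85°| = 13.15°
13.15° ≤ 2α = 48.46°  →  valid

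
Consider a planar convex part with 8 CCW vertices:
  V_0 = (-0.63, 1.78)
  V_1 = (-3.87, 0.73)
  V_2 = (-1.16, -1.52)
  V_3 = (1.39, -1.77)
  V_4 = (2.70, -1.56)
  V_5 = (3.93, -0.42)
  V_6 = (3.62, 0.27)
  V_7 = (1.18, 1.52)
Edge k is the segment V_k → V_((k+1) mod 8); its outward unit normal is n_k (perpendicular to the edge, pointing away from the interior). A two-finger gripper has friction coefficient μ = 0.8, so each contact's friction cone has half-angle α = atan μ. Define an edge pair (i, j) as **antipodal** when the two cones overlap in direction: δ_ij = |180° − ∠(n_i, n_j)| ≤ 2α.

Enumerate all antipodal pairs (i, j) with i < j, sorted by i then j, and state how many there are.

α = atan 0.8 = 38.66°;  2α = 77.32°
n_0 = (-0.3083, +0.9513)
n_1 = (-0.6388, -0.7694)
n_2 = (-0.0976, -0.9952)
n_3 = (+0.1583, -0.9874)
n_4 = (+0.6798, -0.7334)
n_5 = (+0.9122, +0.4098)
n_6 = (+0.4559, +0.8900)
n_7 = (+0.1422, +0.9898)
  (0,1): δ = 57.66°  ✓
  (0,2): δ = 23.56°  ✓
  (0,3): δ = 8.85°  ✓
  (0,4): δ = 24.87°  ✓
  (0,5): δ = 96.24°  ·
  (0,6): δ = 134.92°  ·
  (0,7): δ = 153.87°  ·
  (1,2): δ = 145.90°  ·
  (1,3): δ = 131.19°  ·
  (1,4): δ = 97.47°  ·
  (1,5): δ = 26.11°  ✓
  (1,6): δ = 12.58°  ✓
  (1,7): δ = 31.53°  ✓
  (2,3): δ = 165.29°  ·
  (2,4): δ = 131.58°  ·
  (2,5): δ = 60.21°  ✓
  (2,6): δ = 21.53°  ✓
  (2,7): δ = 2.58°  ✓
  (3,4): δ = 146.28°  ·
  (3,5): δ = 74.91°  ✓
  (3,6): δ = 36.23°  ✓
  (3,7): δ = 17.28°  ✓
  (4,5): δ = 108.63°  ·
  (4,6): δ = 69.95°  ✓
  (4,7): δ = 51.00°  ✓
  (5,6): δ = 141.32°  ·
  (5,7): δ = 122.37°  ·
  (6,7): δ = 161.05°  ·
antipodal pairs: 15

count = 15; pairs: (0,1), (0,2), (0,3), (0,4), (1,5), (1,6), (1,7), (2,5), (2,6), (2,7), (3,5), (3,6), (3,7), (4,6), (4,7)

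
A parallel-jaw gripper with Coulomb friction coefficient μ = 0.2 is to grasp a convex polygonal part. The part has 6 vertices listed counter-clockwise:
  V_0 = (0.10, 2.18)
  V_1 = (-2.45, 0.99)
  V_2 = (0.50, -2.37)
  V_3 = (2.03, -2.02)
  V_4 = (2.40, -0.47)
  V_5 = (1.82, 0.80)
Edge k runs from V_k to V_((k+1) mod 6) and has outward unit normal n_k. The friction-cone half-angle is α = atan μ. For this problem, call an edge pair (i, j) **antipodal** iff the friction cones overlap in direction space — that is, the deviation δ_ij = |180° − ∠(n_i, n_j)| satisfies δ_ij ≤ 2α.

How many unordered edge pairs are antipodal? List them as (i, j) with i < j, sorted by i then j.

α = atan 0.2 = 11.31°;  2α = 22.62°
n_0 = (-0.4229, +0.9062)
n_1 = (-0.7515, -0.6598)
n_2 = (+0.2230, -0.9748)
n_3 = (+0.9727, -0.2322)
n_4 = (+0.9096, +0.4154)
n_5 = (+0.6258, +0.7800)
  (0,1): δ = 73.73°  ·
  (0,2): δ = 12.13°  ✓
  (0,3): δ = 51.56°  ·
  (0,4): δ = 89.53°  ·
  (0,5): δ = 116.24°  ·
  (1,2): δ = 118.40°  ·
  (1,3): δ = 54.71°  ·
  (1,4): δ = 16.74°  ✓
  (1,5): δ = 9.98°  ✓
  (2,3): δ = 116.31°  ·
  (2,4): δ = 78.34°  ·
  (2,5): δ = 51.63°  ·
  (3,4): δ = 142.03°  ·
  (3,5): δ = 115.32°  ·
  (4,5): δ = 153.29°  ·
antipodal pairs: 3

count = 3; pairs: (0,2), (1,4), (1,5)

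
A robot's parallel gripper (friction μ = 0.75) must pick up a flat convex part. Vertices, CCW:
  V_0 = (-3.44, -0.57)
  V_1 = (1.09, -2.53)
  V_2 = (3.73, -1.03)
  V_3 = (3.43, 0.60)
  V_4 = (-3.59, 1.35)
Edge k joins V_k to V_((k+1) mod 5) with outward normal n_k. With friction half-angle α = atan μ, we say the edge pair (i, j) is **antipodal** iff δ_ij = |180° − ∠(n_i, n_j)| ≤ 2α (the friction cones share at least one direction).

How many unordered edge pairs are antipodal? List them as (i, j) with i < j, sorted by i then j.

α = atan 0.75 = 36.87°;  2α = 73.74°
n_0 = (-0.3971, -0.9178)
n_1 = (+0.4940, -0.8695)
n_2 = (+0.9835, +0.1810)
n_3 = (+0.1062, +0.9943)
n_4 = (-0.9970, -0.0779)
  (0,1): δ = 127.00°  ·
  (0,2): δ = 56.17°  ✓
  (0,3): δ = 17.30°  ✓
  (0,4): δ = 117.86°  ·
  (1,2): δ = 109.18°  ·
  (1,3): δ = 35.70°  ✓
  (1,4): δ = 64.86°  ✓
  (2,3): δ = 106.53°  ·
  (2,4): δ = 5.96°  ✓
  (3,4): δ = 79.43°  ·
antipodal pairs: 5

count = 5; pairs: (0,2), (0,3), (1,3), (1,4), (2,4)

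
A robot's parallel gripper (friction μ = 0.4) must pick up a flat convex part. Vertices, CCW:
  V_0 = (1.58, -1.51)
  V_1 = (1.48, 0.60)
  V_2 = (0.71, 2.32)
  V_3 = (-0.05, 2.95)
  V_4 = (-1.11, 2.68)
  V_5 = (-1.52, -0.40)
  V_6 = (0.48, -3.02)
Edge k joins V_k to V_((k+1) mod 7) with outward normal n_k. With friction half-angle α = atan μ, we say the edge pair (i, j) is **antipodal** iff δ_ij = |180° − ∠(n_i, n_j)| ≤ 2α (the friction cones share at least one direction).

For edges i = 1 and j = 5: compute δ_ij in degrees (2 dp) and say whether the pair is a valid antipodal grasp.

α = atan 0.4 = 21.80°;  2α = 43.60°
edge 1: e_1 = (-0.77, +1.72);  n_1 = (+0.9127, +0.4086)
edge 5: e_5 = (+2.00, -2.62);  n_5 = (-0.7949, -0.6068)
∠(n_1, n_5) = 166.76°
δ = |180° − 166.76°| = 13.24°
13.24° ≤ 2α = 43.60°  →  valid

δ = 13.24°, valid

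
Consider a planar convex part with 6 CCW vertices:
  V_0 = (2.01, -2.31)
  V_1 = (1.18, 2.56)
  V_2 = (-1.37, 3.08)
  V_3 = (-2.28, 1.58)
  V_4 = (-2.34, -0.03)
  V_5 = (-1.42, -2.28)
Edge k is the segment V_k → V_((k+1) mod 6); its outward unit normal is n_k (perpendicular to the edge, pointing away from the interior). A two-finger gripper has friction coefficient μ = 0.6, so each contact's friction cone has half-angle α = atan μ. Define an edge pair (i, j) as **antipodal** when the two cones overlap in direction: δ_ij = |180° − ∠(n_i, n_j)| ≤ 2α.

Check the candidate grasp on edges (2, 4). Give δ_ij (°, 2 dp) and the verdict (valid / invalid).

α = atan 0.6 = 30.96°;  2α = 61.93°
edge 2: e_2 = (-0.91, -1.50);  n_2 = (-0.8550, +0.5187)
edge 4: e_4 = (+0.92, -2.25);  n_4 = (-0.9256, -0.3785)
∠(n_2, n_4) = 53.48°
δ = |180° − 53.48°| = 126.52°
126.52° > 2α = 61.93°  →  invalid

δ = 126.52°, invalid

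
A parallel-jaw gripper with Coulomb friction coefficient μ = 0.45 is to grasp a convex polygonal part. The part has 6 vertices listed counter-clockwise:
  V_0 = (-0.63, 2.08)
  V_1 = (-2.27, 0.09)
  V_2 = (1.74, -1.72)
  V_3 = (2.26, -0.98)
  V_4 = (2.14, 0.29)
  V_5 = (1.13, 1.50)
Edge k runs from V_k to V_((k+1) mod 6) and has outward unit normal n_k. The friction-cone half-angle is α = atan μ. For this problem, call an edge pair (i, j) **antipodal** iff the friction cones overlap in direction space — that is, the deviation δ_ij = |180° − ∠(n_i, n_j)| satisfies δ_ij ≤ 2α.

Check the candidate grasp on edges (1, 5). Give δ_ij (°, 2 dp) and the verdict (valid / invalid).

α = atan 0.45 = 24.23°;  2α = 48.46°
edge 1: e_1 = (+4.01, -1.81);  n_1 = (-0.4114, -0.9115)
edge 5: e_5 = (-1.76, +0.58);  n_5 = (+0.3130, +0.9498)
∠(n_1, n_5) = 173.95°
δ = |180° − 173.95°| = 6.05°
6.05° ≤ 2α = 48.46°  →  valid

δ = 6.05°, valid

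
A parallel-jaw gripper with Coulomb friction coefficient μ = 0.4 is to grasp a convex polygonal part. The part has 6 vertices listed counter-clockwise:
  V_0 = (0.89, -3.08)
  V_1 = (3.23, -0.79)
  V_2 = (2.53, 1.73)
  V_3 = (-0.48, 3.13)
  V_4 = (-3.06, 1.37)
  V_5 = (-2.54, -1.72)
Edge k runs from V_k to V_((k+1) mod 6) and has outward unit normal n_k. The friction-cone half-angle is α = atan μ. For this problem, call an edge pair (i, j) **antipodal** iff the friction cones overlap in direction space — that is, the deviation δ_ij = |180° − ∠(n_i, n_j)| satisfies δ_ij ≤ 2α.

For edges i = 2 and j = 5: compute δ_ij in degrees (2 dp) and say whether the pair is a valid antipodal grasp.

α = atan 0.4 = 21.80°;  2α = 43.60°
edge 2: e_2 = (-3.01, +1.40);  n_2 = (+0.4217, +0.9067)
edge 5: e_5 = (+3.43, -1.36);  n_5 = (-0.3686, -0.9296)
∠(n_2, n_5) = 176.68°
δ = |180° − 176.68°| = 3.32°
3.32° ≤ 2α = 43.60°  →  valid

δ = 3.32°, valid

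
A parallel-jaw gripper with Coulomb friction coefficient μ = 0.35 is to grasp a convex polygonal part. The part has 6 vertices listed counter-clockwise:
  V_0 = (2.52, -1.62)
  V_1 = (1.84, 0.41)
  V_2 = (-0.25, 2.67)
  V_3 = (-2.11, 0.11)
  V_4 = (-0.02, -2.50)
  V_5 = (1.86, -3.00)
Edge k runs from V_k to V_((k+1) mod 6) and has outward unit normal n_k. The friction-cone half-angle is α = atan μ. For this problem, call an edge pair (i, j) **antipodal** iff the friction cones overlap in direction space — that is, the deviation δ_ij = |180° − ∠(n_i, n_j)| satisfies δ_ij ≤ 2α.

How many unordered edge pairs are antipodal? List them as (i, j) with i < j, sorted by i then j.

count = 4; pairs: (0,3), (1,3), (1,4), (2,5)

α = atan 0.35 = 19.29°;  2α = 38.58°
n_0 = (+0.9482, +0.3176)
n_1 = (+0.7342, +0.6790)
n_2 = (-0.8090, +0.5878)
n_3 = (-0.7806, -0.6251)
n_4 = (-0.2570, -0.9664)
n_5 = (+0.9021, -0.4315)
  (0,1): δ = 155.76°  ·
  (0,2): δ = 54.52°  ·
  (0,3): δ = 20.17°  ✓
  (0,4): δ = 56.59°  ·
  (0,5): δ = 135.92°  ·
  (1,2): δ = 78.76°  ·
  (1,3): δ = 4.08°  ✓
  (1,4): δ = 32.34°  ✓
  (1,5): δ = 111.68°  ·
  (2,3): δ = 105.31°  ·
  (2,4): δ = 68.89°  ·
  (2,5): δ = 10.44°  ✓
  (3,4): δ = 143.58°  ·
  (3,5): δ = 64.25°  ·
  (4,5): δ = 100.67°  ·
antipodal pairs: 4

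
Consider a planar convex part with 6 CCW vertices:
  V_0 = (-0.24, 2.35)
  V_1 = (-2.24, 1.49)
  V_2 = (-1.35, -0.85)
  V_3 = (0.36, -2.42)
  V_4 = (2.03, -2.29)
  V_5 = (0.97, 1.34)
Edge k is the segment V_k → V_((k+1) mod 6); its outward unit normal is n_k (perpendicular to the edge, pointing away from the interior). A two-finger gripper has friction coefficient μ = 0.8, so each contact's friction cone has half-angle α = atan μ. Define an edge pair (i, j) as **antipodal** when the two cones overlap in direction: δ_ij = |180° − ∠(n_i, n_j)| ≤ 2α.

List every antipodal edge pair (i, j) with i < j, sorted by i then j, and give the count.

α = atan 0.8 = 38.66°;  2α = 77.32°
n_0 = (-0.3950, +0.9187)
n_1 = (-0.9347, -0.3555)
n_2 = (-0.6763, -0.7366)
n_3 = (+0.0776, -0.9970)
n_4 = (+0.9599, +0.2803)
n_5 = (+0.6408, +0.7677)
  (0,1): δ = 92.44°  ·
  (0,2): δ = 65.82°  ✓
  (0,3): δ = 18.82°  ✓
  (0,4): δ = 83.01°  ·
  (0,5): δ = 116.88°  ·
  (1,2): δ = 153.38°  ·
  (1,3): δ = 106.37°  ·
  (1,4): δ = 4.55°  ✓
  (1,5): δ = 29.32°  ✓
  (2,3): δ = 132.99°  ·
  (2,4): δ = 31.17°  ✓
  (2,5): δ = 2.70°  ✓
  (3,4): δ = 78.17°  ·
  (3,5): δ = 44.30°  ✓
  (4,5): δ = 146.13°  ·
antipodal pairs: 7

count = 7; pairs: (0,2), (0,3), (1,4), (1,5), (2,4), (2,5), (3,5)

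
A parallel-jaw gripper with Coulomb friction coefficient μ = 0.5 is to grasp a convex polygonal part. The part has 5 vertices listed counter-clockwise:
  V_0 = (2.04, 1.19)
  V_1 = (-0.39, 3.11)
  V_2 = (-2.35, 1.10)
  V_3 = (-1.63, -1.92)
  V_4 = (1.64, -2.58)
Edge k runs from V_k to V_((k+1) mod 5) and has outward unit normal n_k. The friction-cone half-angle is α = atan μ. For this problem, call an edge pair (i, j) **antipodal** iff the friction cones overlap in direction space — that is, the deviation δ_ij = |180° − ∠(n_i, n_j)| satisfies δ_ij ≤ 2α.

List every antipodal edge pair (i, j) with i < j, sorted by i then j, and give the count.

count = 4; pairs: (0,2), (0,3), (1,4), (2,4)

α = atan 0.5 = 26.57°;  2α = 53.13°
n_0 = (+0.6200, +0.7846)
n_1 = (-0.7160, +0.6981)
n_2 = (-0.9727, -0.2319)
n_3 = (-0.1978, -0.9802)
n_4 = (+0.9944, -0.1055)
  (0,1): δ = 95.97°  ·
  (0,2): δ = 38.28°  ✓
  (0,3): δ = 26.90°  ✓
  (0,4): δ = 122.26°  ·
  (1,2): δ = 122.31°  ·
  (1,3): δ = 57.13°  ·
  (1,4): δ = 38.22°  ✓
  (2,3): δ = 114.82°  ·
  (2,4): δ = 19.47°  ✓
  (3,4): δ = 84.65°  ·
antipodal pairs: 4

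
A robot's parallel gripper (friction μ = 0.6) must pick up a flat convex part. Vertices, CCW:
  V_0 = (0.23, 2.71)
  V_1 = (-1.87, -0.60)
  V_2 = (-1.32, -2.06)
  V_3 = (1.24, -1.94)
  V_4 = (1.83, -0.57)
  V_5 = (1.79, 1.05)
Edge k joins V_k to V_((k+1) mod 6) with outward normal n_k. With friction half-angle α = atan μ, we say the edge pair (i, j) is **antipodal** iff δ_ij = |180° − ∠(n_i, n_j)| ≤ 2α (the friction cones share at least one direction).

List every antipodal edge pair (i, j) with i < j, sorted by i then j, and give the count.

α = atan 0.6 = 30.96°;  2α = 61.93°
n_0 = (-0.8444, +0.5357)
n_1 = (-0.9358, -0.3525)
n_2 = (+0.0468, -0.9989)
n_3 = (+0.9185, -0.3955)
n_4 = (+0.9997, +0.0247)
n_5 = (+0.7287, +0.6848)
  (0,1): δ = 126.97°  ·
  (0,2): δ = 54.92°  ✓
  (0,3): δ = 9.09°  ✓
  (0,4): δ = 33.81°  ✓
  (0,5): δ = 75.61°  ·
  (1,2): δ = 107.96°  ·
  (1,3): δ = 43.94°  ✓
  (1,4): δ = 19.23°  ✓
  (1,5): δ = 22.58°  ✓
  (2,3): δ = 115.98°  ·
  (2,4): δ = 91.27°  ·
  (2,5): δ = 49.46°  ✓
  (3,4): δ = 155.29°  ·
  (3,5): δ = 113.48°  ·
  (4,5): δ = 138.19°  ·
antipodal pairs: 7

count = 7; pairs: (0,2), (0,3), (0,4), (1,3), (1,4), (1,5), (2,5)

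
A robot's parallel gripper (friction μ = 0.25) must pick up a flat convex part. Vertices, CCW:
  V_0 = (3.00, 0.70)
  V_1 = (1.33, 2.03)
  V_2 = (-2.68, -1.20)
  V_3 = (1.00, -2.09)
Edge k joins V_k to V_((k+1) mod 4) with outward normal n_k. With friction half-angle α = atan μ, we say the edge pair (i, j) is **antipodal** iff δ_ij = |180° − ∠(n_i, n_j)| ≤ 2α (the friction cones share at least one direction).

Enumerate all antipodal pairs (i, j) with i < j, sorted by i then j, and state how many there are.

count = 2; pairs: (0,2), (1,3)

α = atan 0.25 = 14.04°;  2α = 28.07°
n_0 = (+0.6230, +0.7822)
n_1 = (-0.6273, +0.7788)
n_2 = (-0.2351, -0.9720)
n_3 = (+0.8127, -0.5826)
  (0,1): δ = 102.61°  ·
  (0,2): δ = 24.94°  ✓
  (0,3): δ = 92.90°  ·
  (1,2): δ = 52.45°  ·
  (1,3): δ = 15.51°  ✓
  (2,3): δ = 112.04°  ·
antipodal pairs: 2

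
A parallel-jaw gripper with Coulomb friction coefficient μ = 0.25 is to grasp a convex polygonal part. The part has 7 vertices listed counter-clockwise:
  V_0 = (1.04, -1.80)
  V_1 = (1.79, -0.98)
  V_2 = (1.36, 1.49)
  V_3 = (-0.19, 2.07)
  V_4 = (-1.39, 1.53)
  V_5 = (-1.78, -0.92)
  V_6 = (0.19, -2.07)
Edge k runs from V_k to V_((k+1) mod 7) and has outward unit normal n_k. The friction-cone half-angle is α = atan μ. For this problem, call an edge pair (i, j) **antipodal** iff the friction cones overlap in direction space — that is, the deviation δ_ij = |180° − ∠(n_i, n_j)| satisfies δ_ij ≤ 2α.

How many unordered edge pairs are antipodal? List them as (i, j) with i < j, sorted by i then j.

count = 4; pairs: (0,3), (1,4), (2,5), (3,6)

α = atan 0.25 = 14.04°;  2α = 28.07°
n_0 = (+0.7379, -0.6749)
n_1 = (+0.9852, +0.1715)
n_2 = (+0.3505, +0.9366)
n_3 = (-0.4104, +0.9119)
n_4 = (-0.9876, +0.1572)
n_5 = (-0.5041, -0.8636)
n_6 = (+0.3027, -0.9531)
  (0,1): δ = 127.68°  ·
  (0,2): δ = 68.07°  ·
  (0,3): δ = 23.33°  ✓
  (0,4): δ = 33.40°  ·
  (0,5): δ = 102.17°  ·
  (0,6): δ = 150.07°  ·
  (1,2): δ = 120.39°  ·
  (1,3): δ = 75.65°  ·
  (1,4): δ = 18.92°  ✓
  (1,5): δ = 49.85°  ·
  (1,6): δ = 97.75°  ·
  (2,3): δ = 135.26°  ·
  (2,4): δ = 78.53°  ·
  (2,5): δ = 9.76°  ✓
  (2,6): δ = 38.14°  ·
  (3,4): δ = 123.27°  ·
  (3,5): δ = 54.50°  ·
  (3,6): δ = 6.61°  ✓
  (4,5): δ = 111.23°  ·
  (4,6): δ = 63.33°  ·
  (5,6): δ = 132.10°  ·
antipodal pairs: 4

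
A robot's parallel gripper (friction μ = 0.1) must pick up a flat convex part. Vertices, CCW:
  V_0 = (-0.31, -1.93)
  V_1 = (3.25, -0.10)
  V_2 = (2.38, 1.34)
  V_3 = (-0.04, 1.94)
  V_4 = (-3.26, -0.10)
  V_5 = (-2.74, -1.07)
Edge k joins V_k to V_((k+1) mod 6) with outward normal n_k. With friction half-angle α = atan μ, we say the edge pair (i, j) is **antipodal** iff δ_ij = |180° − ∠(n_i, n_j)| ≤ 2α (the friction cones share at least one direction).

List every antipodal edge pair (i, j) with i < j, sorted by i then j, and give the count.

count = 3; pairs: (0,3), (1,4), (2,5)

α = atan 0.1 = 5.71°;  2α = 11.42°
n_0 = (+0.4572, -0.8894)
n_1 = (+0.8559, +0.5171)
n_2 = (+0.2406, +0.9706)
n_3 = (-0.5352, +0.8447)
n_4 = (-0.8813, -0.4725)
n_5 = (-0.3336, -0.9427)
  (0,1): δ = 86.07°  ·
  (0,2): δ = 41.13°  ·
  (0,3): δ = 5.15°  ✓
  (0,4): δ = 90.99°  ·
  (0,5): δ = 133.31°  ·
  (1,2): δ = 135.06°  ·
  (1,3): δ = 88.78°  ·
  (1,4): δ = 2.94°  ✓
  (1,5): δ = 39.37°  ·
  (2,3): δ = 133.72°  ·
  (2,4): δ = 47.88°  ·
  (2,5): δ = 5.56°  ✓
  (3,4): δ = 94.16°  ·
  (3,5): δ = 51.85°  ·
  (4,5): δ = 137.68°  ·
antipodal pairs: 3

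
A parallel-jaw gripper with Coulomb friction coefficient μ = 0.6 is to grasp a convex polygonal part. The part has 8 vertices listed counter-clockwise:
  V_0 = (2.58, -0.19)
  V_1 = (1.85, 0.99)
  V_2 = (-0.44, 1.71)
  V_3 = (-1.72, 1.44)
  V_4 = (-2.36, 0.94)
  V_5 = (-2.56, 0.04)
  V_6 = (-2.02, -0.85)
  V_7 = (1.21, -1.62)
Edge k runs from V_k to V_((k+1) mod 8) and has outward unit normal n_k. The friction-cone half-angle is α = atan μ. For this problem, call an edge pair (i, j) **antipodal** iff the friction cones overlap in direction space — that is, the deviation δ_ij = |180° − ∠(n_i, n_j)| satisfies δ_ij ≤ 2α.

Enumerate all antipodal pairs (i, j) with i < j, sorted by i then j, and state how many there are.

α = atan 0.6 = 30.96°;  2α = 61.93°
n_0 = (+0.8504, +0.5261)
n_1 = (+0.2999, +0.9540)
n_2 = (-0.2064, +0.9785)
n_3 = (-0.6156, +0.7880)
n_4 = (-0.9762, +0.2169)
n_5 = (-0.8549, -0.5187)
n_6 = (-0.2319, -0.9727)
n_7 = (+0.7221, -0.6918)
  (0,1): δ = 139.20°  ·
  (0,2): δ = 109.83°  ·
  (0,3): δ = 83.74°  ·
  (0,4): δ = 44.27°  ✓
  (0,5): δ = 0.50°  ✓
  (0,6): δ = 44.85°  ✓
  (0,7): δ = 104.48°  ·
  (1,2): δ = 150.64°  ·
  (1,3): δ = 124.55°  ·
  (1,4): δ = 85.08°  ·
  (1,5): δ = 41.30°  ✓
  (1,6): δ = 4.05°  ✓
  (1,7): δ = 63.68°  ·
  (2,3): δ = 153.91°  ·
  (2,4): δ = 114.44°  ·
  (2,5): δ = 70.66°  ·
  (2,6): δ = 25.32°  ✓
  (2,7): δ = 34.32°  ✓
  (3,4): δ = 140.53°  ·
  (3,5): δ = 96.75°  ·
  (3,6): δ = 51.41°  ✓
  (3,7): δ = 8.23°  ✓
  (4,5): δ = 136.22°  ·
  (4,6): δ = 90.88°  ·
  (4,7): δ = 31.24°  ✓
  (5,6): δ = 134.66°  ·
  (5,7): δ = 75.02°  ·
  (6,7): δ = 120.36°  ·
antipodal pairs: 10

count = 10; pairs: (0,4), (0,5), (0,6), (1,5), (1,6), (2,6), (2,7), (3,6), (3,7), (4,7)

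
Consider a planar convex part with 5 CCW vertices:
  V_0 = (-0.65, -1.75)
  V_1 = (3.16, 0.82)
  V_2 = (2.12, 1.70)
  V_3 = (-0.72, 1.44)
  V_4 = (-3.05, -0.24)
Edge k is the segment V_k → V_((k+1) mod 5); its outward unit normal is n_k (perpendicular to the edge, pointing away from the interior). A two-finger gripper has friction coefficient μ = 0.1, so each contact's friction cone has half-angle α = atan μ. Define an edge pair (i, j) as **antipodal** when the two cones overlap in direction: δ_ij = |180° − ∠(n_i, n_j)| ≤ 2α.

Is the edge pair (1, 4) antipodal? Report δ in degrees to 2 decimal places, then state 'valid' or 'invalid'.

α = atan 0.1 = 5.71°;  2α = 11.42°
edge 1: e_1 = (-1.04, +0.88);  n_1 = (+0.6459, +0.7634)
edge 4: e_4 = (+2.40, -1.51);  n_4 = (-0.5325, -0.8464)
∠(n_1, n_4) = 171.94°
δ = |180° − 171.94°| = 8.06°
8.06° ≤ 2α = 11.42°  →  valid

δ = 8.06°, valid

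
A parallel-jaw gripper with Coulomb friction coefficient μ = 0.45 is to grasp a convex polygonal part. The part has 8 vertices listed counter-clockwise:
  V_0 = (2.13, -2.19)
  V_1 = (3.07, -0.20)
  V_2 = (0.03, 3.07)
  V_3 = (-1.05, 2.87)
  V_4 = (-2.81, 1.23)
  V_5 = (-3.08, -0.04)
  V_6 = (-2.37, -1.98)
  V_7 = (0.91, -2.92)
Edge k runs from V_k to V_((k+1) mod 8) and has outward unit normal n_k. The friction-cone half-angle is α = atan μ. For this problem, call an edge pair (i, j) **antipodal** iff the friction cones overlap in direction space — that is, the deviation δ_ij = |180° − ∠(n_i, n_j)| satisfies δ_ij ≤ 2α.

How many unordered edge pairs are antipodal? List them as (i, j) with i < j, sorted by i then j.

α = atan 0.45 = 24.23°;  2α = 48.46°
n_0 = (+0.9042, -0.4271)
n_1 = (+0.7324, +0.6809)
n_2 = (-0.1821, +0.9833)
n_3 = (-0.6817, +0.7316)
n_4 = (-0.9781, +0.2080)
n_5 = (-0.9391, -0.3437)
n_6 = (-0.2755, -0.9613)
n_7 = (+0.5135, -0.8581)
  (0,1): δ = 111.80°  ·
  (0,2): δ = 54.22°  ·
  (0,3): δ = 21.74°  ✓
  (0,4): δ = 13.28°  ✓
  (0,5): δ = 45.39°  ✓
  (0,6): δ = 99.29°  ·
  (0,7): δ = 146.18°  ·
  (1,2): δ = 122.42°  ·
  (1,3): δ = 89.93°  ·
  (1,4): δ = 54.91°  ·
  (1,5): δ = 22.81°  ✓
  (1,6): δ = 31.10°  ✓
  (1,7): δ = 77.98°  ·
  (2,3): δ = 147.51°  ·
  (2,4): δ = 112.49°  ·
  (2,5): δ = 80.39°  ·
  (2,6): δ = 26.48°  ✓
  (2,7): δ = 20.40°  ✓
  (3,4): δ = 144.98°  ·
  (3,5): δ = 112.88°  ·
  (3,6): δ = 58.97°  ·
  (3,7): δ = 12.08°  ✓
  (4,5): δ = 147.90°  ·
  (4,6): δ = 93.99°  ·
  (4,7): δ = 47.10°  ✓
  (5,6): δ = 126.09°  ·
  (5,7): δ = 79.21°  ·
  (6,7): δ = 133.11°  ·
antipodal pairs: 9

count = 9; pairs: (0,3), (0,4), (0,5), (1,5), (1,6), (2,6), (2,7), (3,7), (4,7)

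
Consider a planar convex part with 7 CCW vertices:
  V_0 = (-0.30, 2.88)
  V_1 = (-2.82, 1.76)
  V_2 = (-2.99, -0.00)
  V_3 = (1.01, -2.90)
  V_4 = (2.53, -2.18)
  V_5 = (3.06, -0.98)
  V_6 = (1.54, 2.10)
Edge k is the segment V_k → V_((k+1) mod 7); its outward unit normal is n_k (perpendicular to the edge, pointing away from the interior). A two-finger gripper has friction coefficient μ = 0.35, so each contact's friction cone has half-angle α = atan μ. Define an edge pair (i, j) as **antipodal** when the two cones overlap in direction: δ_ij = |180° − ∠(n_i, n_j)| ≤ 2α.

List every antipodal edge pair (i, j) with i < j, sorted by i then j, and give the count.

α = atan 0.35 = 19.29°;  2α = 38.58°
n_0 = (-0.4061, +0.9138)
n_1 = (-0.9954, +0.0961)
n_2 = (-0.5870, -0.8096)
n_3 = (+0.4281, -0.9037)
n_4 = (+0.9148, -0.4040)
n_5 = (+0.8967, +0.4425)
n_6 = (+0.3903, +0.9207)
  (0,1): δ = 119.48°  ·
  (0,2): δ = 59.90°  ·
  (0,3): δ = 1.38°  ✓
  (0,4): δ = 42.21°  ·
  (0,5): δ = 92.30°  ·
  (0,6): δ = 133.06°  ·
  (1,2): δ = 120.42°  ·
  (1,3): δ = 59.14°  ·
  (1,4): δ = 18.31°  ✓
  (1,5): δ = 31.78°  ✓
  (1,6): δ = 72.54°  ·
  (2,3): δ = 118.71°  ·
  (2,4): δ = 77.89°  ·
  (2,5): δ = 27.79°  ✓
  (2,6): δ = 12.97°  ✓
  (3,4): δ = 139.18°  ·
  (3,5): δ = 89.08°  ·
  (3,6): δ = 48.32°  ·
  (4,5): δ = 129.90°  ·
  (4,6): δ = 89.14°  ·
  (5,6): δ = 139.24°  ·
antipodal pairs: 5

count = 5; pairs: (0,3), (1,4), (1,5), (2,5), (2,6)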